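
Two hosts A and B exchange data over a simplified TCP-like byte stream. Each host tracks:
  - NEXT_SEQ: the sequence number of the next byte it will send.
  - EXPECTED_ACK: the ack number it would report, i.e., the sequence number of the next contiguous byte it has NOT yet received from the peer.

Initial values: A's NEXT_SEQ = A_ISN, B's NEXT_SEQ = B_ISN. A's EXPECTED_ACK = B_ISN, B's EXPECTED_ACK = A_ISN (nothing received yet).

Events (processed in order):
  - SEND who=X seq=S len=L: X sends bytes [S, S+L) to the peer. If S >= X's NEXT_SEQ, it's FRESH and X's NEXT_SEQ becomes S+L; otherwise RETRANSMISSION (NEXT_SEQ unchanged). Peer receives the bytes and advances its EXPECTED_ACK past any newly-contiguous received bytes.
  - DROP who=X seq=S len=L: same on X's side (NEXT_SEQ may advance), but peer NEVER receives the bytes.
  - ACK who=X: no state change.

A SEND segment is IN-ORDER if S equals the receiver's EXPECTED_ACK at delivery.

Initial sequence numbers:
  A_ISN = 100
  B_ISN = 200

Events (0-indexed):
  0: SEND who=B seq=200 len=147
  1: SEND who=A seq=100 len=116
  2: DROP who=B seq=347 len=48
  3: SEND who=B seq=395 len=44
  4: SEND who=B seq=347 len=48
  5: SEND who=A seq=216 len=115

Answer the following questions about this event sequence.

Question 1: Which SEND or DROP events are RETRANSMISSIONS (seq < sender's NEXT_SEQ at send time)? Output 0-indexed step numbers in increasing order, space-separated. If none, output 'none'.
Step 0: SEND seq=200 -> fresh
Step 1: SEND seq=100 -> fresh
Step 2: DROP seq=347 -> fresh
Step 3: SEND seq=395 -> fresh
Step 4: SEND seq=347 -> retransmit
Step 5: SEND seq=216 -> fresh

Answer: 4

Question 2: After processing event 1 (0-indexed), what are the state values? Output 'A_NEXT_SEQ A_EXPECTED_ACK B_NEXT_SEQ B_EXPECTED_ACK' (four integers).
After event 0: A_seq=100 A_ack=347 B_seq=347 B_ack=100
After event 1: A_seq=216 A_ack=347 B_seq=347 B_ack=216

216 347 347 216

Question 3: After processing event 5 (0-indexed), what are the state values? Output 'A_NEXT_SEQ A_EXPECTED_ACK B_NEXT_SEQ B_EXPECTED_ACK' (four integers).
After event 0: A_seq=100 A_ack=347 B_seq=347 B_ack=100
After event 1: A_seq=216 A_ack=347 B_seq=347 B_ack=216
After event 2: A_seq=216 A_ack=347 B_seq=395 B_ack=216
After event 3: A_seq=216 A_ack=347 B_seq=439 B_ack=216
After event 4: A_seq=216 A_ack=439 B_seq=439 B_ack=216
After event 5: A_seq=331 A_ack=439 B_seq=439 B_ack=331

331 439 439 331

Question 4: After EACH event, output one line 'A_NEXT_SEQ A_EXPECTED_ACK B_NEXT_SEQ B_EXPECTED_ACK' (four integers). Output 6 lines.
100 347 347 100
216 347 347 216
216 347 395 216
216 347 439 216
216 439 439 216
331 439 439 331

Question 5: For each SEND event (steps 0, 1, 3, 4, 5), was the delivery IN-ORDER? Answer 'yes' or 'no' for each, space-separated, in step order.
Step 0: SEND seq=200 -> in-order
Step 1: SEND seq=100 -> in-order
Step 3: SEND seq=395 -> out-of-order
Step 4: SEND seq=347 -> in-order
Step 5: SEND seq=216 -> in-order

Answer: yes yes no yes yes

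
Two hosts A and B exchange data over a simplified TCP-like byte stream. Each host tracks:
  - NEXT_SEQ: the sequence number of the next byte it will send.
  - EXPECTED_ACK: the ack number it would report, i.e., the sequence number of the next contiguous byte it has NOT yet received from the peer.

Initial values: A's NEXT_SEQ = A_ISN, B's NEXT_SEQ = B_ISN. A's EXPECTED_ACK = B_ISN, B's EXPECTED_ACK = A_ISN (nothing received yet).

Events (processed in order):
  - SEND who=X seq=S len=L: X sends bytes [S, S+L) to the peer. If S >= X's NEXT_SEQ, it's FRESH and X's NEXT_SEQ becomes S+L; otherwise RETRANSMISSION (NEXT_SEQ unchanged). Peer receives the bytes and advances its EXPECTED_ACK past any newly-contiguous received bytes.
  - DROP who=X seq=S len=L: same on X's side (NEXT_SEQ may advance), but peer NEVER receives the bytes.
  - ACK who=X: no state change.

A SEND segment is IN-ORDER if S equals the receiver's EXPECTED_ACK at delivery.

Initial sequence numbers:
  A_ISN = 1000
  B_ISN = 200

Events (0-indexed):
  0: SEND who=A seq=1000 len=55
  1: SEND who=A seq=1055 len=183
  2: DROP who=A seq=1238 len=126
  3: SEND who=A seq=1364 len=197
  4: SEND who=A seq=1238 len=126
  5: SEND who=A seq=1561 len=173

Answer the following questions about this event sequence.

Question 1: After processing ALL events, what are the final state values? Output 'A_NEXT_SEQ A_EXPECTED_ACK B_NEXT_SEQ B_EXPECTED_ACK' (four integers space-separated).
Answer: 1734 200 200 1734

Derivation:
After event 0: A_seq=1055 A_ack=200 B_seq=200 B_ack=1055
After event 1: A_seq=1238 A_ack=200 B_seq=200 B_ack=1238
After event 2: A_seq=1364 A_ack=200 B_seq=200 B_ack=1238
After event 3: A_seq=1561 A_ack=200 B_seq=200 B_ack=1238
After event 4: A_seq=1561 A_ack=200 B_seq=200 B_ack=1561
After event 5: A_seq=1734 A_ack=200 B_seq=200 B_ack=1734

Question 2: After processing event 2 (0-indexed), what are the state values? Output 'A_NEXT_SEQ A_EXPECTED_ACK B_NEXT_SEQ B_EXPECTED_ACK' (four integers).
After event 0: A_seq=1055 A_ack=200 B_seq=200 B_ack=1055
After event 1: A_seq=1238 A_ack=200 B_seq=200 B_ack=1238
After event 2: A_seq=1364 A_ack=200 B_seq=200 B_ack=1238

1364 200 200 1238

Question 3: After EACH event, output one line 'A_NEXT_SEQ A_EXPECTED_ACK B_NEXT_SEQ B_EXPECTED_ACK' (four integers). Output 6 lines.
1055 200 200 1055
1238 200 200 1238
1364 200 200 1238
1561 200 200 1238
1561 200 200 1561
1734 200 200 1734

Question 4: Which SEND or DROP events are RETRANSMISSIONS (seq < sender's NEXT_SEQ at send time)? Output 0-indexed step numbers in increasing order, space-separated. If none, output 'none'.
Step 0: SEND seq=1000 -> fresh
Step 1: SEND seq=1055 -> fresh
Step 2: DROP seq=1238 -> fresh
Step 3: SEND seq=1364 -> fresh
Step 4: SEND seq=1238 -> retransmit
Step 5: SEND seq=1561 -> fresh

Answer: 4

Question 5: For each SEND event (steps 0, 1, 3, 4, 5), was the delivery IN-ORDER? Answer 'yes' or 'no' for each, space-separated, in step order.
Answer: yes yes no yes yes

Derivation:
Step 0: SEND seq=1000 -> in-order
Step 1: SEND seq=1055 -> in-order
Step 3: SEND seq=1364 -> out-of-order
Step 4: SEND seq=1238 -> in-order
Step 5: SEND seq=1561 -> in-order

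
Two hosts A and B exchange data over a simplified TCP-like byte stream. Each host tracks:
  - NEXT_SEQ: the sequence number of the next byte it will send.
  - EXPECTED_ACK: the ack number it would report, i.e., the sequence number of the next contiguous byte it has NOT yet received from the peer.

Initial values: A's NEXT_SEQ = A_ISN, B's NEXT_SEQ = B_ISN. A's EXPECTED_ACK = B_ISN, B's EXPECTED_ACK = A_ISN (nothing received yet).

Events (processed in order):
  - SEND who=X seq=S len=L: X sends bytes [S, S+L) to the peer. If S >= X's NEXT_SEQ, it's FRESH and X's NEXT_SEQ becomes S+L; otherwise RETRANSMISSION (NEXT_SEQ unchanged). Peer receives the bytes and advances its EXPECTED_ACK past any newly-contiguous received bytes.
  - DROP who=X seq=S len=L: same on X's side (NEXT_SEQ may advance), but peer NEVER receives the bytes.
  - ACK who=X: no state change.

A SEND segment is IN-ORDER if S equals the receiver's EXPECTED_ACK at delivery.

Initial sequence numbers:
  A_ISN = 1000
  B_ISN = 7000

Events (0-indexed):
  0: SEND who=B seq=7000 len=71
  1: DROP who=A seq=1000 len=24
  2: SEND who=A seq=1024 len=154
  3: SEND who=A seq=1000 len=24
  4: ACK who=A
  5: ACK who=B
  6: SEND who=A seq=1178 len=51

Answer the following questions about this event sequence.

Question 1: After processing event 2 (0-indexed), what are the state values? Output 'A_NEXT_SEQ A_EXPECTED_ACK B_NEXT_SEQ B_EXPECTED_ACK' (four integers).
After event 0: A_seq=1000 A_ack=7071 B_seq=7071 B_ack=1000
After event 1: A_seq=1024 A_ack=7071 B_seq=7071 B_ack=1000
After event 2: A_seq=1178 A_ack=7071 B_seq=7071 B_ack=1000

1178 7071 7071 1000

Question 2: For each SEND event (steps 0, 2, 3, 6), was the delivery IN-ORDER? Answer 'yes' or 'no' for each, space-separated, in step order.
Answer: yes no yes yes

Derivation:
Step 0: SEND seq=7000 -> in-order
Step 2: SEND seq=1024 -> out-of-order
Step 3: SEND seq=1000 -> in-order
Step 6: SEND seq=1178 -> in-order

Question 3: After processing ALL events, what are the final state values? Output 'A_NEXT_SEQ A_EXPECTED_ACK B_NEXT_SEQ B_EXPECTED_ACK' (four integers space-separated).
After event 0: A_seq=1000 A_ack=7071 B_seq=7071 B_ack=1000
After event 1: A_seq=1024 A_ack=7071 B_seq=7071 B_ack=1000
After event 2: A_seq=1178 A_ack=7071 B_seq=7071 B_ack=1000
After event 3: A_seq=1178 A_ack=7071 B_seq=7071 B_ack=1178
After event 4: A_seq=1178 A_ack=7071 B_seq=7071 B_ack=1178
After event 5: A_seq=1178 A_ack=7071 B_seq=7071 B_ack=1178
After event 6: A_seq=1229 A_ack=7071 B_seq=7071 B_ack=1229

Answer: 1229 7071 7071 1229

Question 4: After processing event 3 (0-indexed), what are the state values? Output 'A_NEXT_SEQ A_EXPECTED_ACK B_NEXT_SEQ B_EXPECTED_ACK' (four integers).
After event 0: A_seq=1000 A_ack=7071 B_seq=7071 B_ack=1000
After event 1: A_seq=1024 A_ack=7071 B_seq=7071 B_ack=1000
After event 2: A_seq=1178 A_ack=7071 B_seq=7071 B_ack=1000
After event 3: A_seq=1178 A_ack=7071 B_seq=7071 B_ack=1178

1178 7071 7071 1178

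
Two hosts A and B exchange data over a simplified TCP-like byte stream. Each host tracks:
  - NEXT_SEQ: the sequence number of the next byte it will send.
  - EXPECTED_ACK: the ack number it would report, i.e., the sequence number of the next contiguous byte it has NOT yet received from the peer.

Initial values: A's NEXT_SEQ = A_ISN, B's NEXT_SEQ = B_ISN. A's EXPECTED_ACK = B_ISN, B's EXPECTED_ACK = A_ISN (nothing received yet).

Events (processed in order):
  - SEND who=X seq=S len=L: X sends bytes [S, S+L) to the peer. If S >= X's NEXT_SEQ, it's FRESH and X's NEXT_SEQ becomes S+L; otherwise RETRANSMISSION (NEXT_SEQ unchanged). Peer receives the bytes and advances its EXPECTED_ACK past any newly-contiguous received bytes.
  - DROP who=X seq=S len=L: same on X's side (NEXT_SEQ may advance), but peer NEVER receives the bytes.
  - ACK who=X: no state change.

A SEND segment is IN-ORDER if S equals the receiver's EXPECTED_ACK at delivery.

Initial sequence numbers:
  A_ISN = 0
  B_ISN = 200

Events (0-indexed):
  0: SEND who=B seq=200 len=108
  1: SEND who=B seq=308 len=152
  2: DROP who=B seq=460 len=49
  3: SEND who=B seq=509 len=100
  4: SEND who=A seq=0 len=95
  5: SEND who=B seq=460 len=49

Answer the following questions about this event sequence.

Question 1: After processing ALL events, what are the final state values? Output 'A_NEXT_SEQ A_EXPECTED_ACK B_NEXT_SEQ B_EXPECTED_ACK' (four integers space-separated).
Answer: 95 609 609 95

Derivation:
After event 0: A_seq=0 A_ack=308 B_seq=308 B_ack=0
After event 1: A_seq=0 A_ack=460 B_seq=460 B_ack=0
After event 2: A_seq=0 A_ack=460 B_seq=509 B_ack=0
After event 3: A_seq=0 A_ack=460 B_seq=609 B_ack=0
After event 4: A_seq=95 A_ack=460 B_seq=609 B_ack=95
After event 5: A_seq=95 A_ack=609 B_seq=609 B_ack=95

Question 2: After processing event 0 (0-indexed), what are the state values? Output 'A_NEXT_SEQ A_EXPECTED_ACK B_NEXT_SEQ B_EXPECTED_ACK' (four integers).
After event 0: A_seq=0 A_ack=308 B_seq=308 B_ack=0

0 308 308 0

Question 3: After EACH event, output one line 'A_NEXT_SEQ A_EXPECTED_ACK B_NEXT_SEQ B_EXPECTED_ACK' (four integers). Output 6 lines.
0 308 308 0
0 460 460 0
0 460 509 0
0 460 609 0
95 460 609 95
95 609 609 95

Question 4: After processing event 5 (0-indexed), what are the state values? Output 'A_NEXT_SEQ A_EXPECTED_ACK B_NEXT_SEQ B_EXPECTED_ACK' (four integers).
After event 0: A_seq=0 A_ack=308 B_seq=308 B_ack=0
After event 1: A_seq=0 A_ack=460 B_seq=460 B_ack=0
After event 2: A_seq=0 A_ack=460 B_seq=509 B_ack=0
After event 3: A_seq=0 A_ack=460 B_seq=609 B_ack=0
After event 4: A_seq=95 A_ack=460 B_seq=609 B_ack=95
After event 5: A_seq=95 A_ack=609 B_seq=609 B_ack=95

95 609 609 95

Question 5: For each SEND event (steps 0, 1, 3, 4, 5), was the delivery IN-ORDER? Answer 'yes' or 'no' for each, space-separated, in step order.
Step 0: SEND seq=200 -> in-order
Step 1: SEND seq=308 -> in-order
Step 3: SEND seq=509 -> out-of-order
Step 4: SEND seq=0 -> in-order
Step 5: SEND seq=460 -> in-order

Answer: yes yes no yes yes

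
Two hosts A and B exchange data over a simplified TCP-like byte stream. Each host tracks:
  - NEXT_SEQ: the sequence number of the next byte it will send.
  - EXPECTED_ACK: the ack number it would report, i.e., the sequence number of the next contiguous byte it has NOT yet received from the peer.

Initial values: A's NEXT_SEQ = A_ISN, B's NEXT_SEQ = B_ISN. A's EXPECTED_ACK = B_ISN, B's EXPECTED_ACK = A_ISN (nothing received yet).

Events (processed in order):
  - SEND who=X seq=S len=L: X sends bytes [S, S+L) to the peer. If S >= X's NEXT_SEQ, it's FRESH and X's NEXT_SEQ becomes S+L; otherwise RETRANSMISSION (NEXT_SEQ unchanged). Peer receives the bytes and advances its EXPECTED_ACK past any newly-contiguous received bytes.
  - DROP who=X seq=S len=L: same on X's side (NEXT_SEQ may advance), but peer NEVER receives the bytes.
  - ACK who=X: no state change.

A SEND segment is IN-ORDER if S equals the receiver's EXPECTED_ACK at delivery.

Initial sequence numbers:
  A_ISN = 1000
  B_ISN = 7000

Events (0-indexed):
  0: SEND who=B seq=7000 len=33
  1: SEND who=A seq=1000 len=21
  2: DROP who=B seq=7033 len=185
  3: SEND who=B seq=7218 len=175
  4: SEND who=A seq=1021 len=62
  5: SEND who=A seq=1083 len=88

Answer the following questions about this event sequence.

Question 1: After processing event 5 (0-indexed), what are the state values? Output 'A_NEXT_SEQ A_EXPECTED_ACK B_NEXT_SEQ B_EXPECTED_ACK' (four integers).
After event 0: A_seq=1000 A_ack=7033 B_seq=7033 B_ack=1000
After event 1: A_seq=1021 A_ack=7033 B_seq=7033 B_ack=1021
After event 2: A_seq=1021 A_ack=7033 B_seq=7218 B_ack=1021
After event 3: A_seq=1021 A_ack=7033 B_seq=7393 B_ack=1021
After event 4: A_seq=1083 A_ack=7033 B_seq=7393 B_ack=1083
After event 5: A_seq=1171 A_ack=7033 B_seq=7393 B_ack=1171

1171 7033 7393 1171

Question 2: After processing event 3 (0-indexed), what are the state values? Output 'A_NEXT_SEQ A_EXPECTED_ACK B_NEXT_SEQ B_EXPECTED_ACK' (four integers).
After event 0: A_seq=1000 A_ack=7033 B_seq=7033 B_ack=1000
After event 1: A_seq=1021 A_ack=7033 B_seq=7033 B_ack=1021
After event 2: A_seq=1021 A_ack=7033 B_seq=7218 B_ack=1021
After event 3: A_seq=1021 A_ack=7033 B_seq=7393 B_ack=1021

1021 7033 7393 1021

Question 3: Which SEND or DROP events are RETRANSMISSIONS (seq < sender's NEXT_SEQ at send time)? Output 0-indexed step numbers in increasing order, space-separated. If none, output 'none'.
Step 0: SEND seq=7000 -> fresh
Step 1: SEND seq=1000 -> fresh
Step 2: DROP seq=7033 -> fresh
Step 3: SEND seq=7218 -> fresh
Step 4: SEND seq=1021 -> fresh
Step 5: SEND seq=1083 -> fresh

Answer: none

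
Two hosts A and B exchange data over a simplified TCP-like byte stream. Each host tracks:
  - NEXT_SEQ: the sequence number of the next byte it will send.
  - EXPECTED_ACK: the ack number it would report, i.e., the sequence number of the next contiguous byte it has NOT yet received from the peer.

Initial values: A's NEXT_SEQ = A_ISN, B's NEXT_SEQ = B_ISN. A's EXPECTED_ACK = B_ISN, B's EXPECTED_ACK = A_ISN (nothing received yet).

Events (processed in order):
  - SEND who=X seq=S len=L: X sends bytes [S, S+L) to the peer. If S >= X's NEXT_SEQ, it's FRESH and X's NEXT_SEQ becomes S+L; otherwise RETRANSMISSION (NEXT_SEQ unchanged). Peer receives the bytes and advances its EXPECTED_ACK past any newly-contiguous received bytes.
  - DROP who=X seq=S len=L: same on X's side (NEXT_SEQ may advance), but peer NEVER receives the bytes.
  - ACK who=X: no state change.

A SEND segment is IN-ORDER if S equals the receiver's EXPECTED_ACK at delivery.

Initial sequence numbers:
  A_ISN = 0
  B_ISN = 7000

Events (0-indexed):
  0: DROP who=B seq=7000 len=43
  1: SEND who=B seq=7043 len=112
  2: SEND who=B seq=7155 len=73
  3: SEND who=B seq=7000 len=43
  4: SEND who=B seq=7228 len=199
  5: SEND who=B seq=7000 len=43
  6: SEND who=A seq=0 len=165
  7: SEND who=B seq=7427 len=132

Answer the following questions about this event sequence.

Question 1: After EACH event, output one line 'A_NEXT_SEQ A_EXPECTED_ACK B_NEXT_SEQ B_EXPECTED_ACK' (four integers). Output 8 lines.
0 7000 7043 0
0 7000 7155 0
0 7000 7228 0
0 7228 7228 0
0 7427 7427 0
0 7427 7427 0
165 7427 7427 165
165 7559 7559 165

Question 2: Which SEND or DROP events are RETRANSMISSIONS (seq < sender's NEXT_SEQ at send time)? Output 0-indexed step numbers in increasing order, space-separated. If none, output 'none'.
Step 0: DROP seq=7000 -> fresh
Step 1: SEND seq=7043 -> fresh
Step 2: SEND seq=7155 -> fresh
Step 3: SEND seq=7000 -> retransmit
Step 4: SEND seq=7228 -> fresh
Step 5: SEND seq=7000 -> retransmit
Step 6: SEND seq=0 -> fresh
Step 7: SEND seq=7427 -> fresh

Answer: 3 5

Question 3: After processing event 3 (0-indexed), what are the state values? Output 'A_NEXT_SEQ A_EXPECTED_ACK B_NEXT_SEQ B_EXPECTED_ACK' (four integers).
After event 0: A_seq=0 A_ack=7000 B_seq=7043 B_ack=0
After event 1: A_seq=0 A_ack=7000 B_seq=7155 B_ack=0
After event 2: A_seq=0 A_ack=7000 B_seq=7228 B_ack=0
After event 3: A_seq=0 A_ack=7228 B_seq=7228 B_ack=0

0 7228 7228 0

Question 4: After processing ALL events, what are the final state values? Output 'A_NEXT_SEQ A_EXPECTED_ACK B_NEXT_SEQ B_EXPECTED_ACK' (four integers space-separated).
After event 0: A_seq=0 A_ack=7000 B_seq=7043 B_ack=0
After event 1: A_seq=0 A_ack=7000 B_seq=7155 B_ack=0
After event 2: A_seq=0 A_ack=7000 B_seq=7228 B_ack=0
After event 3: A_seq=0 A_ack=7228 B_seq=7228 B_ack=0
After event 4: A_seq=0 A_ack=7427 B_seq=7427 B_ack=0
After event 5: A_seq=0 A_ack=7427 B_seq=7427 B_ack=0
After event 6: A_seq=165 A_ack=7427 B_seq=7427 B_ack=165
After event 7: A_seq=165 A_ack=7559 B_seq=7559 B_ack=165

Answer: 165 7559 7559 165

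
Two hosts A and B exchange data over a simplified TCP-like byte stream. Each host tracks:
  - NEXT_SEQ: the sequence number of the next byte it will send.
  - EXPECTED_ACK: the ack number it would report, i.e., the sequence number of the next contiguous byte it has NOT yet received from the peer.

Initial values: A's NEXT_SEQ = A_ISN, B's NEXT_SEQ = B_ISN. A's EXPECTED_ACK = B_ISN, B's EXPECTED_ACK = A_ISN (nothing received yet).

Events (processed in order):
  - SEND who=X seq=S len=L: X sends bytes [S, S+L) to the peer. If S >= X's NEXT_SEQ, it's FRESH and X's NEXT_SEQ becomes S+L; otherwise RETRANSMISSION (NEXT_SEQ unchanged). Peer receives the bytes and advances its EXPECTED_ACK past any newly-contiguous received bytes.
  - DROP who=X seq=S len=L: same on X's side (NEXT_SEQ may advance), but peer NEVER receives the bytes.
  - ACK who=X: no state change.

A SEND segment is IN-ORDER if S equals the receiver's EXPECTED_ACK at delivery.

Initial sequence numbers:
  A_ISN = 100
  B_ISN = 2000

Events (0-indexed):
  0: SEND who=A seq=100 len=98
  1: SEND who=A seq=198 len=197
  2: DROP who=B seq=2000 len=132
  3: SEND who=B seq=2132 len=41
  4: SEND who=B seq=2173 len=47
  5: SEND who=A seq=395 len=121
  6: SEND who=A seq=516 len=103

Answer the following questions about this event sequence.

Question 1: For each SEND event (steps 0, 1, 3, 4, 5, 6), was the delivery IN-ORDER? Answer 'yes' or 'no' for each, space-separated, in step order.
Step 0: SEND seq=100 -> in-order
Step 1: SEND seq=198 -> in-order
Step 3: SEND seq=2132 -> out-of-order
Step 4: SEND seq=2173 -> out-of-order
Step 5: SEND seq=395 -> in-order
Step 6: SEND seq=516 -> in-order

Answer: yes yes no no yes yes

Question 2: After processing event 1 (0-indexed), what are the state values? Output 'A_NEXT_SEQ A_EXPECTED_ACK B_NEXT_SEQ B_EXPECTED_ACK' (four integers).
After event 0: A_seq=198 A_ack=2000 B_seq=2000 B_ack=198
After event 1: A_seq=395 A_ack=2000 B_seq=2000 B_ack=395

395 2000 2000 395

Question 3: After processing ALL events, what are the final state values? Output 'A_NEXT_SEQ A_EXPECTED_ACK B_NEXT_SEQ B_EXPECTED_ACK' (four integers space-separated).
After event 0: A_seq=198 A_ack=2000 B_seq=2000 B_ack=198
After event 1: A_seq=395 A_ack=2000 B_seq=2000 B_ack=395
After event 2: A_seq=395 A_ack=2000 B_seq=2132 B_ack=395
After event 3: A_seq=395 A_ack=2000 B_seq=2173 B_ack=395
After event 4: A_seq=395 A_ack=2000 B_seq=2220 B_ack=395
After event 5: A_seq=516 A_ack=2000 B_seq=2220 B_ack=516
After event 6: A_seq=619 A_ack=2000 B_seq=2220 B_ack=619

Answer: 619 2000 2220 619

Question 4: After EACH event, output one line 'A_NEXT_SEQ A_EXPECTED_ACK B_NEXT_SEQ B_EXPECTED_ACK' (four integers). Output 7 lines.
198 2000 2000 198
395 2000 2000 395
395 2000 2132 395
395 2000 2173 395
395 2000 2220 395
516 2000 2220 516
619 2000 2220 619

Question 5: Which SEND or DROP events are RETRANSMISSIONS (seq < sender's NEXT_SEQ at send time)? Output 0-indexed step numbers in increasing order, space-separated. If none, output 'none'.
Answer: none

Derivation:
Step 0: SEND seq=100 -> fresh
Step 1: SEND seq=198 -> fresh
Step 2: DROP seq=2000 -> fresh
Step 3: SEND seq=2132 -> fresh
Step 4: SEND seq=2173 -> fresh
Step 5: SEND seq=395 -> fresh
Step 6: SEND seq=516 -> fresh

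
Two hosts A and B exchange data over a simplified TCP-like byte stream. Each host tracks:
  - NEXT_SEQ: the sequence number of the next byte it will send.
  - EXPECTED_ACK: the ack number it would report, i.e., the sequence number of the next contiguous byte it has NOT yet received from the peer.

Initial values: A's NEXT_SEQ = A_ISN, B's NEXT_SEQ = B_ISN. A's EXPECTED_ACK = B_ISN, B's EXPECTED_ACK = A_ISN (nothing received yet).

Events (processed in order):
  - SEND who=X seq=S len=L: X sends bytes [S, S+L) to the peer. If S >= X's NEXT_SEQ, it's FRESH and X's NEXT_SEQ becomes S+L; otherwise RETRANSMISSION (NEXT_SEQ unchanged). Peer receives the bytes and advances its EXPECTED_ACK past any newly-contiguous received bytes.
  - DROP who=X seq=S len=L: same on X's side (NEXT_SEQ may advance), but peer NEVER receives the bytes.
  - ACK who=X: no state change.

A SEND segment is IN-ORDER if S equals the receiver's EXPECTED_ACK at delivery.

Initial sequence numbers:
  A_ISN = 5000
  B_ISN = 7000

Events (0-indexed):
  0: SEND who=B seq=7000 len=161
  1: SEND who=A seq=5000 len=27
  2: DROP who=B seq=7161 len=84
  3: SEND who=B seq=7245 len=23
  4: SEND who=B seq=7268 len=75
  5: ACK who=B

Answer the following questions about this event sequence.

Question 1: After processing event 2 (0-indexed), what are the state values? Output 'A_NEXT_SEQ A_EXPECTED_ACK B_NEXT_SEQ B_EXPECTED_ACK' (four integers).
After event 0: A_seq=5000 A_ack=7161 B_seq=7161 B_ack=5000
After event 1: A_seq=5027 A_ack=7161 B_seq=7161 B_ack=5027
After event 2: A_seq=5027 A_ack=7161 B_seq=7245 B_ack=5027

5027 7161 7245 5027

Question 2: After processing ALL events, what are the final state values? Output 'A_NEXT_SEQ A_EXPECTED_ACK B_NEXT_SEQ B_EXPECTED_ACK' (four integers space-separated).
Answer: 5027 7161 7343 5027

Derivation:
After event 0: A_seq=5000 A_ack=7161 B_seq=7161 B_ack=5000
After event 1: A_seq=5027 A_ack=7161 B_seq=7161 B_ack=5027
After event 2: A_seq=5027 A_ack=7161 B_seq=7245 B_ack=5027
After event 3: A_seq=5027 A_ack=7161 B_seq=7268 B_ack=5027
After event 4: A_seq=5027 A_ack=7161 B_seq=7343 B_ack=5027
After event 5: A_seq=5027 A_ack=7161 B_seq=7343 B_ack=5027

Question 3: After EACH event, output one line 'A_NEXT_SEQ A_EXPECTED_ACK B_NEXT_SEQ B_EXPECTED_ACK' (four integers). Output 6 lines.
5000 7161 7161 5000
5027 7161 7161 5027
5027 7161 7245 5027
5027 7161 7268 5027
5027 7161 7343 5027
5027 7161 7343 5027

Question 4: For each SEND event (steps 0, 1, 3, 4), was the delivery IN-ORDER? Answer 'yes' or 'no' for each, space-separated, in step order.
Step 0: SEND seq=7000 -> in-order
Step 1: SEND seq=5000 -> in-order
Step 3: SEND seq=7245 -> out-of-order
Step 4: SEND seq=7268 -> out-of-order

Answer: yes yes no no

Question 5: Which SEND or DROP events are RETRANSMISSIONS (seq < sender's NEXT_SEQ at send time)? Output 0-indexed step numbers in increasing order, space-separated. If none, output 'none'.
Answer: none

Derivation:
Step 0: SEND seq=7000 -> fresh
Step 1: SEND seq=5000 -> fresh
Step 2: DROP seq=7161 -> fresh
Step 3: SEND seq=7245 -> fresh
Step 4: SEND seq=7268 -> fresh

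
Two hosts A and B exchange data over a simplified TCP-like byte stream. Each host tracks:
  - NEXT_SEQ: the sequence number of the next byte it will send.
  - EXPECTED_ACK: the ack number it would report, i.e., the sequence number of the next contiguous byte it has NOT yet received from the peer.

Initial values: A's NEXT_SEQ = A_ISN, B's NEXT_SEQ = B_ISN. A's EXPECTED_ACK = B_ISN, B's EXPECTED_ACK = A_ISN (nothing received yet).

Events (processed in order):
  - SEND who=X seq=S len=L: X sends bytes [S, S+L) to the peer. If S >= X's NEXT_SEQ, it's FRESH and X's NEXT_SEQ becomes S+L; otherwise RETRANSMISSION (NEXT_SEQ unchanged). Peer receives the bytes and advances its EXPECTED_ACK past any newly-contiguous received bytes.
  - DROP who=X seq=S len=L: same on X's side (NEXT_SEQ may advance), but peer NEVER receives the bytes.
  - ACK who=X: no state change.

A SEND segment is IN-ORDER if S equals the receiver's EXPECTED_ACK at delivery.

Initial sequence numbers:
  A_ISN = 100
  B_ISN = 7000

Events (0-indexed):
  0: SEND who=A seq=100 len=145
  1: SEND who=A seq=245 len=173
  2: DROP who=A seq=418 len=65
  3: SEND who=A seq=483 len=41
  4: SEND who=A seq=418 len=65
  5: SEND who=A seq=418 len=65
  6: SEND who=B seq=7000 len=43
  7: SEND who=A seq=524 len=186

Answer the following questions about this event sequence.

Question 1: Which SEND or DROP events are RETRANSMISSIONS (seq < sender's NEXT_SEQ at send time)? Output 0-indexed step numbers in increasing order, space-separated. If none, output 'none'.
Answer: 4 5

Derivation:
Step 0: SEND seq=100 -> fresh
Step 1: SEND seq=245 -> fresh
Step 2: DROP seq=418 -> fresh
Step 3: SEND seq=483 -> fresh
Step 4: SEND seq=418 -> retransmit
Step 5: SEND seq=418 -> retransmit
Step 6: SEND seq=7000 -> fresh
Step 7: SEND seq=524 -> fresh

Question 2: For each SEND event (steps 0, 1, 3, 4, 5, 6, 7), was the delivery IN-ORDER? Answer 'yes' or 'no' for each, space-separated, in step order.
Answer: yes yes no yes no yes yes

Derivation:
Step 0: SEND seq=100 -> in-order
Step 1: SEND seq=245 -> in-order
Step 3: SEND seq=483 -> out-of-order
Step 4: SEND seq=418 -> in-order
Step 5: SEND seq=418 -> out-of-order
Step 6: SEND seq=7000 -> in-order
Step 7: SEND seq=524 -> in-order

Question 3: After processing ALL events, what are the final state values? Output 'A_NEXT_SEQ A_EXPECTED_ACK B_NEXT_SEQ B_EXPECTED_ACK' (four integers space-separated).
After event 0: A_seq=245 A_ack=7000 B_seq=7000 B_ack=245
After event 1: A_seq=418 A_ack=7000 B_seq=7000 B_ack=418
After event 2: A_seq=483 A_ack=7000 B_seq=7000 B_ack=418
After event 3: A_seq=524 A_ack=7000 B_seq=7000 B_ack=418
After event 4: A_seq=524 A_ack=7000 B_seq=7000 B_ack=524
After event 5: A_seq=524 A_ack=7000 B_seq=7000 B_ack=524
After event 6: A_seq=524 A_ack=7043 B_seq=7043 B_ack=524
After event 7: A_seq=710 A_ack=7043 B_seq=7043 B_ack=710

Answer: 710 7043 7043 710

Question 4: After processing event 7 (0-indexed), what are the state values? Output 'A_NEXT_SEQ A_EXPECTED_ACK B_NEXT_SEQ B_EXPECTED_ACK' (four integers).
After event 0: A_seq=245 A_ack=7000 B_seq=7000 B_ack=245
After event 1: A_seq=418 A_ack=7000 B_seq=7000 B_ack=418
After event 2: A_seq=483 A_ack=7000 B_seq=7000 B_ack=418
After event 3: A_seq=524 A_ack=7000 B_seq=7000 B_ack=418
After event 4: A_seq=524 A_ack=7000 B_seq=7000 B_ack=524
After event 5: A_seq=524 A_ack=7000 B_seq=7000 B_ack=524
After event 6: A_seq=524 A_ack=7043 B_seq=7043 B_ack=524
After event 7: A_seq=710 A_ack=7043 B_seq=7043 B_ack=710

710 7043 7043 710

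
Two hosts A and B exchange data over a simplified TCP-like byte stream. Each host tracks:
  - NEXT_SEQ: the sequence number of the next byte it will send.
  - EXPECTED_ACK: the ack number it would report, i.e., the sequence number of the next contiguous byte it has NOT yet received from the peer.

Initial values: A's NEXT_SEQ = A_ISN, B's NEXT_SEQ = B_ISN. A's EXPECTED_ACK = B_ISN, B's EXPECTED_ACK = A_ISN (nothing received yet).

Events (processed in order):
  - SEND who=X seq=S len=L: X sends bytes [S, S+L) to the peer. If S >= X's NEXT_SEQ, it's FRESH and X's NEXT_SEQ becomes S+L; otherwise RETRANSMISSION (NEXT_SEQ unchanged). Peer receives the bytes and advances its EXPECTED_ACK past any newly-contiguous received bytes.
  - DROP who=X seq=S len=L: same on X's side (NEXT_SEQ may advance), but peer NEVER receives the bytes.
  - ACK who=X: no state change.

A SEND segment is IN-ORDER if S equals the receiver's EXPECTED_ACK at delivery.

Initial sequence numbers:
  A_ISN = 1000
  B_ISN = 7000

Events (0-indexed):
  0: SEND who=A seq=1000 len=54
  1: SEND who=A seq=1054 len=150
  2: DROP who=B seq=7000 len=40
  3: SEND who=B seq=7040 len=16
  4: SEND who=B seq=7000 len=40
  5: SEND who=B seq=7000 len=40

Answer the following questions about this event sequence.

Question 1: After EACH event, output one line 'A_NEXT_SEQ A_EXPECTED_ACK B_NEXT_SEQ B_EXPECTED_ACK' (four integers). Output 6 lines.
1054 7000 7000 1054
1204 7000 7000 1204
1204 7000 7040 1204
1204 7000 7056 1204
1204 7056 7056 1204
1204 7056 7056 1204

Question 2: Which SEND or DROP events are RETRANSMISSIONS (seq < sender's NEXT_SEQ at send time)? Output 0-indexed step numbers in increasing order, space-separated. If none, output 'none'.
Step 0: SEND seq=1000 -> fresh
Step 1: SEND seq=1054 -> fresh
Step 2: DROP seq=7000 -> fresh
Step 3: SEND seq=7040 -> fresh
Step 4: SEND seq=7000 -> retransmit
Step 5: SEND seq=7000 -> retransmit

Answer: 4 5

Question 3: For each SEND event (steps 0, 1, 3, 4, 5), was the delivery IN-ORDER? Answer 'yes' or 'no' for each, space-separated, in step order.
Answer: yes yes no yes no

Derivation:
Step 0: SEND seq=1000 -> in-order
Step 1: SEND seq=1054 -> in-order
Step 3: SEND seq=7040 -> out-of-order
Step 4: SEND seq=7000 -> in-order
Step 5: SEND seq=7000 -> out-of-order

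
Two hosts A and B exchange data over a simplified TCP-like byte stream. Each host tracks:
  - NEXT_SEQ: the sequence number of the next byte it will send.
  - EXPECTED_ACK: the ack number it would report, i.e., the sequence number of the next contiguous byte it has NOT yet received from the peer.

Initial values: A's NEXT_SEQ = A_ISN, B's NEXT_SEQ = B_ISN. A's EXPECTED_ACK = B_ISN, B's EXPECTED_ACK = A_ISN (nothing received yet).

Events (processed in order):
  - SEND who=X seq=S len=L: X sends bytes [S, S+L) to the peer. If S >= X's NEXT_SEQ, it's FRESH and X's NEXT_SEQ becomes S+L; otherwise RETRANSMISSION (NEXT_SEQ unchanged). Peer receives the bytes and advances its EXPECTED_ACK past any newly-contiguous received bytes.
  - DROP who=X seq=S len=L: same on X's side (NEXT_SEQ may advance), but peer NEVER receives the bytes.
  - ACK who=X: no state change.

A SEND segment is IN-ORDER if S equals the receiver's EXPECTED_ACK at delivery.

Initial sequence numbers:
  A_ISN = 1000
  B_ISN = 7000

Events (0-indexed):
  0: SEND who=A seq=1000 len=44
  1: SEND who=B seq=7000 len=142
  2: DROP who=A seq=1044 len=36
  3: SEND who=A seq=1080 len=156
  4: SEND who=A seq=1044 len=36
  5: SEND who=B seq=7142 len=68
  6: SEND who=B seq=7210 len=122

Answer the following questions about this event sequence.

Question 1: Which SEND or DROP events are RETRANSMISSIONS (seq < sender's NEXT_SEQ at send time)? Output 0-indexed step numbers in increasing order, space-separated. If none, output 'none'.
Answer: 4

Derivation:
Step 0: SEND seq=1000 -> fresh
Step 1: SEND seq=7000 -> fresh
Step 2: DROP seq=1044 -> fresh
Step 3: SEND seq=1080 -> fresh
Step 4: SEND seq=1044 -> retransmit
Step 5: SEND seq=7142 -> fresh
Step 6: SEND seq=7210 -> fresh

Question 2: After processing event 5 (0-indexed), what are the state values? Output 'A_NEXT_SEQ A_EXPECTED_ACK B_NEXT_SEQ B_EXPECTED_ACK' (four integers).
After event 0: A_seq=1044 A_ack=7000 B_seq=7000 B_ack=1044
After event 1: A_seq=1044 A_ack=7142 B_seq=7142 B_ack=1044
After event 2: A_seq=1080 A_ack=7142 B_seq=7142 B_ack=1044
After event 3: A_seq=1236 A_ack=7142 B_seq=7142 B_ack=1044
After event 4: A_seq=1236 A_ack=7142 B_seq=7142 B_ack=1236
After event 5: A_seq=1236 A_ack=7210 B_seq=7210 B_ack=1236

1236 7210 7210 1236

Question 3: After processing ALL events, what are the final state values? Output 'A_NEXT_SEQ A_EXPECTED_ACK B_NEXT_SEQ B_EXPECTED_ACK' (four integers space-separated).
Answer: 1236 7332 7332 1236

Derivation:
After event 0: A_seq=1044 A_ack=7000 B_seq=7000 B_ack=1044
After event 1: A_seq=1044 A_ack=7142 B_seq=7142 B_ack=1044
After event 2: A_seq=1080 A_ack=7142 B_seq=7142 B_ack=1044
After event 3: A_seq=1236 A_ack=7142 B_seq=7142 B_ack=1044
After event 4: A_seq=1236 A_ack=7142 B_seq=7142 B_ack=1236
After event 5: A_seq=1236 A_ack=7210 B_seq=7210 B_ack=1236
After event 6: A_seq=1236 A_ack=7332 B_seq=7332 B_ack=1236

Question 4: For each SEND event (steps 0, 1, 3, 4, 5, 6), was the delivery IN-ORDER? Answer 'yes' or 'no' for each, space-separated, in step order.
Answer: yes yes no yes yes yes

Derivation:
Step 0: SEND seq=1000 -> in-order
Step 1: SEND seq=7000 -> in-order
Step 3: SEND seq=1080 -> out-of-order
Step 4: SEND seq=1044 -> in-order
Step 5: SEND seq=7142 -> in-order
Step 6: SEND seq=7210 -> in-order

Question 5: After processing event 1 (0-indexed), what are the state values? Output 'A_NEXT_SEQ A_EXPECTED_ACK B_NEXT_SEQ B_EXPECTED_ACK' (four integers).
After event 0: A_seq=1044 A_ack=7000 B_seq=7000 B_ack=1044
After event 1: A_seq=1044 A_ack=7142 B_seq=7142 B_ack=1044

1044 7142 7142 1044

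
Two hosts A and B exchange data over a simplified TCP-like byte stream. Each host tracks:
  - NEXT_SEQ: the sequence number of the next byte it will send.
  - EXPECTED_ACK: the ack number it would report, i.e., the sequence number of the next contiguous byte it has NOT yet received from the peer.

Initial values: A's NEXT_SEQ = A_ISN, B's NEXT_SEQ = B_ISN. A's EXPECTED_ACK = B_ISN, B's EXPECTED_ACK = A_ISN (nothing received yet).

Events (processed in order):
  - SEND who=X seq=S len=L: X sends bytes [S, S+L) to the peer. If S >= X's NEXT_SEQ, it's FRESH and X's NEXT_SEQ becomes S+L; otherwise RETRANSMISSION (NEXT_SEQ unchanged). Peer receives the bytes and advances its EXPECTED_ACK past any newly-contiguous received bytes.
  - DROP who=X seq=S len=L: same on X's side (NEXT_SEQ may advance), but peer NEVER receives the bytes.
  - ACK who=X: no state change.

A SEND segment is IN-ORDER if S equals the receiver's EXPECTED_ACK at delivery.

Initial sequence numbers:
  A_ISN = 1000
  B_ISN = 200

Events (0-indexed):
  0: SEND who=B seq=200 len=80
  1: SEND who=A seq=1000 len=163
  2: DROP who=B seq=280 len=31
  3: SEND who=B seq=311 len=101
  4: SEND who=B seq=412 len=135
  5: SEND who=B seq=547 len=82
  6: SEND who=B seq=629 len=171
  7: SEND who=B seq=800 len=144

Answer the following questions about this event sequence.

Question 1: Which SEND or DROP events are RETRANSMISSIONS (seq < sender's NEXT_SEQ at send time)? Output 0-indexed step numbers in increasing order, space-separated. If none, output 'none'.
Step 0: SEND seq=200 -> fresh
Step 1: SEND seq=1000 -> fresh
Step 2: DROP seq=280 -> fresh
Step 3: SEND seq=311 -> fresh
Step 4: SEND seq=412 -> fresh
Step 5: SEND seq=547 -> fresh
Step 6: SEND seq=629 -> fresh
Step 7: SEND seq=800 -> fresh

Answer: none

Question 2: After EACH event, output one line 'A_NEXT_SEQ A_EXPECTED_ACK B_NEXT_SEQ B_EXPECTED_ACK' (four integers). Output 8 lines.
1000 280 280 1000
1163 280 280 1163
1163 280 311 1163
1163 280 412 1163
1163 280 547 1163
1163 280 629 1163
1163 280 800 1163
1163 280 944 1163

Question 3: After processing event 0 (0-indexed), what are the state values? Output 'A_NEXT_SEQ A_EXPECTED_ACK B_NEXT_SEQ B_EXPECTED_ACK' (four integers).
After event 0: A_seq=1000 A_ack=280 B_seq=280 B_ack=1000

1000 280 280 1000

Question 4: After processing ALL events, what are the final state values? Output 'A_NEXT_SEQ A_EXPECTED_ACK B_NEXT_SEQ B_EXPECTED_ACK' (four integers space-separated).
Answer: 1163 280 944 1163

Derivation:
After event 0: A_seq=1000 A_ack=280 B_seq=280 B_ack=1000
After event 1: A_seq=1163 A_ack=280 B_seq=280 B_ack=1163
After event 2: A_seq=1163 A_ack=280 B_seq=311 B_ack=1163
After event 3: A_seq=1163 A_ack=280 B_seq=412 B_ack=1163
After event 4: A_seq=1163 A_ack=280 B_seq=547 B_ack=1163
After event 5: A_seq=1163 A_ack=280 B_seq=629 B_ack=1163
After event 6: A_seq=1163 A_ack=280 B_seq=800 B_ack=1163
After event 7: A_seq=1163 A_ack=280 B_seq=944 B_ack=1163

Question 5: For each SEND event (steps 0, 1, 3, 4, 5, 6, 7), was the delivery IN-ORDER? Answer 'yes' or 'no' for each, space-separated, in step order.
Step 0: SEND seq=200 -> in-order
Step 1: SEND seq=1000 -> in-order
Step 3: SEND seq=311 -> out-of-order
Step 4: SEND seq=412 -> out-of-order
Step 5: SEND seq=547 -> out-of-order
Step 6: SEND seq=629 -> out-of-order
Step 7: SEND seq=800 -> out-of-order

Answer: yes yes no no no no no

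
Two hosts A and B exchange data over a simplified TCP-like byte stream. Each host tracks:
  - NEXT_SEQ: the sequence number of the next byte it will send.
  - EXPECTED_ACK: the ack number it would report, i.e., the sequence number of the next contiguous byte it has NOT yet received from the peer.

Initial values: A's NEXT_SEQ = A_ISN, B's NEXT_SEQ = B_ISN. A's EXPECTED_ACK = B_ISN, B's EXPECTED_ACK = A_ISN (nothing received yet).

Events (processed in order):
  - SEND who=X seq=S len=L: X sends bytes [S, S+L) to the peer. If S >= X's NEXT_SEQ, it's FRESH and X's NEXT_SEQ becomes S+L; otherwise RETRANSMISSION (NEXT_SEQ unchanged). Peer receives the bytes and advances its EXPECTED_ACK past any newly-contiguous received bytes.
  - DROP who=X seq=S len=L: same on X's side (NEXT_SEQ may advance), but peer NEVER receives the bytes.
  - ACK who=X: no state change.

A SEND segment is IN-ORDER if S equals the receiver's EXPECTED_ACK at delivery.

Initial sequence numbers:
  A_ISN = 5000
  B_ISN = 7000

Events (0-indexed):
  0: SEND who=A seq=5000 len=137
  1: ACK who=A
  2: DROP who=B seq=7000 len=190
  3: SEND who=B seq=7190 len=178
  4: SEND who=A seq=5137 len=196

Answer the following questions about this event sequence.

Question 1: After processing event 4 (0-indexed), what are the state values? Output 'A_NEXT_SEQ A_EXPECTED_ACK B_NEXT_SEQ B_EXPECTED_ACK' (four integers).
After event 0: A_seq=5137 A_ack=7000 B_seq=7000 B_ack=5137
After event 1: A_seq=5137 A_ack=7000 B_seq=7000 B_ack=5137
After event 2: A_seq=5137 A_ack=7000 B_seq=7190 B_ack=5137
After event 3: A_seq=5137 A_ack=7000 B_seq=7368 B_ack=5137
After event 4: A_seq=5333 A_ack=7000 B_seq=7368 B_ack=5333

5333 7000 7368 5333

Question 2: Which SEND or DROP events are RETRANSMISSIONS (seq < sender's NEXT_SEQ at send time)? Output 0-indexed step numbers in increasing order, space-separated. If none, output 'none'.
Answer: none

Derivation:
Step 0: SEND seq=5000 -> fresh
Step 2: DROP seq=7000 -> fresh
Step 3: SEND seq=7190 -> fresh
Step 4: SEND seq=5137 -> fresh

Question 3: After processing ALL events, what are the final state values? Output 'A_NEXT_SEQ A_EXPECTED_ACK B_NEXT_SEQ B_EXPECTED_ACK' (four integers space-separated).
Answer: 5333 7000 7368 5333

Derivation:
After event 0: A_seq=5137 A_ack=7000 B_seq=7000 B_ack=5137
After event 1: A_seq=5137 A_ack=7000 B_seq=7000 B_ack=5137
After event 2: A_seq=5137 A_ack=7000 B_seq=7190 B_ack=5137
After event 3: A_seq=5137 A_ack=7000 B_seq=7368 B_ack=5137
After event 4: A_seq=5333 A_ack=7000 B_seq=7368 B_ack=5333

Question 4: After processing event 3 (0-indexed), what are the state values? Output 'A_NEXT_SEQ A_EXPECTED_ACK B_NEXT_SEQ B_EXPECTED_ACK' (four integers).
After event 0: A_seq=5137 A_ack=7000 B_seq=7000 B_ack=5137
After event 1: A_seq=5137 A_ack=7000 B_seq=7000 B_ack=5137
After event 2: A_seq=5137 A_ack=7000 B_seq=7190 B_ack=5137
After event 3: A_seq=5137 A_ack=7000 B_seq=7368 B_ack=5137

5137 7000 7368 5137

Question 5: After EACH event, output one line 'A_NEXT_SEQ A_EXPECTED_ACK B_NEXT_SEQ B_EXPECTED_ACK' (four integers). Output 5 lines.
5137 7000 7000 5137
5137 7000 7000 5137
5137 7000 7190 5137
5137 7000 7368 5137
5333 7000 7368 5333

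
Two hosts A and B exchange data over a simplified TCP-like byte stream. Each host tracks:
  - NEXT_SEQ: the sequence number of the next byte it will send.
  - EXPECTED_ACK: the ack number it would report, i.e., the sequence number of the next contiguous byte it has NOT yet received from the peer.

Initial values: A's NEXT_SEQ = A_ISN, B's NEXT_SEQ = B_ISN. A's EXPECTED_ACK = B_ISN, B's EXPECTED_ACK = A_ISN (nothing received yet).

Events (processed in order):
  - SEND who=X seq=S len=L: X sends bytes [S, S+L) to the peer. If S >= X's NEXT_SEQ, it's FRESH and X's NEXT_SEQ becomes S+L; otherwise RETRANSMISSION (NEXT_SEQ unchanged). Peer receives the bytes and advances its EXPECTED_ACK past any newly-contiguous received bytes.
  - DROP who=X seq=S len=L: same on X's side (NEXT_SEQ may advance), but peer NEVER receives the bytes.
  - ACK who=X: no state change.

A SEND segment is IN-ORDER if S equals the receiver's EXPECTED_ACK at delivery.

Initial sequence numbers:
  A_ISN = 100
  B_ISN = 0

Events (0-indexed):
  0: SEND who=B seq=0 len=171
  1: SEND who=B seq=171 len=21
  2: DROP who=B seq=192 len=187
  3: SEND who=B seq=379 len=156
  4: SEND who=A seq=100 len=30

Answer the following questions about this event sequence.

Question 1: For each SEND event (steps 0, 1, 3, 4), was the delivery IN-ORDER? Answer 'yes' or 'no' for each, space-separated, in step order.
Answer: yes yes no yes

Derivation:
Step 0: SEND seq=0 -> in-order
Step 1: SEND seq=171 -> in-order
Step 3: SEND seq=379 -> out-of-order
Step 4: SEND seq=100 -> in-order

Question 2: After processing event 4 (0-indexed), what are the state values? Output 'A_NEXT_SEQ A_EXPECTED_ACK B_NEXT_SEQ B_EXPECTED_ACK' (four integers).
After event 0: A_seq=100 A_ack=171 B_seq=171 B_ack=100
After event 1: A_seq=100 A_ack=192 B_seq=192 B_ack=100
After event 2: A_seq=100 A_ack=192 B_seq=379 B_ack=100
After event 3: A_seq=100 A_ack=192 B_seq=535 B_ack=100
After event 4: A_seq=130 A_ack=192 B_seq=535 B_ack=130

130 192 535 130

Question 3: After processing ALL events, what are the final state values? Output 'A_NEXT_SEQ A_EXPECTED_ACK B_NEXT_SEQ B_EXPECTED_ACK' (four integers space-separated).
Answer: 130 192 535 130

Derivation:
After event 0: A_seq=100 A_ack=171 B_seq=171 B_ack=100
After event 1: A_seq=100 A_ack=192 B_seq=192 B_ack=100
After event 2: A_seq=100 A_ack=192 B_seq=379 B_ack=100
After event 3: A_seq=100 A_ack=192 B_seq=535 B_ack=100
After event 4: A_seq=130 A_ack=192 B_seq=535 B_ack=130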